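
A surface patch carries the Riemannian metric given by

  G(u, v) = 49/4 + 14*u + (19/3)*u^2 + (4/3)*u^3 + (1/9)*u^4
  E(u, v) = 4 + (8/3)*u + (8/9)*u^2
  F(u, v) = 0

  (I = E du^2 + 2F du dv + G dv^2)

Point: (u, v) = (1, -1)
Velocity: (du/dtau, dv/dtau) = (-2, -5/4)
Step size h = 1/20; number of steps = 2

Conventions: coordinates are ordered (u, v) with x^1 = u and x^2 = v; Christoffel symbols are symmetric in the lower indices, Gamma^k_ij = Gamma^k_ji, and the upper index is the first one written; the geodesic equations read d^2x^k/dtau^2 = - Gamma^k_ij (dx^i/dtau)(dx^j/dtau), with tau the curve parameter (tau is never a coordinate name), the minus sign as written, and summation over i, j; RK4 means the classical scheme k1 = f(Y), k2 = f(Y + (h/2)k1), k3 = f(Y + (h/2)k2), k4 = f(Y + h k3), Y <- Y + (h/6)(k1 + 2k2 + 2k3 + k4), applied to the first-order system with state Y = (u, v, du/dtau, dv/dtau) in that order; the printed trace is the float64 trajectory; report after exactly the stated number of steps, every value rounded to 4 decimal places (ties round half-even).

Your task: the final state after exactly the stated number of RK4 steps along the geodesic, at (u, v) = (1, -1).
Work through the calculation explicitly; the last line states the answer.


f(Y) = (du/dtau, dv/dtau, -Gamma^u_ij Y'^i Y'^j, -Gamma^v_ij Y'^i Y'^j) with the Gammas evaluated at the stage position; h = 0.050000; intermediate values shown to 6 dp
step 0: u = 1.0000, v = -1.0000, du/dtau = -2.0000, dv/dtau = -1.2500
step 1:
  k1: at (u, v) = (1.000000, -1.000000), (du/dtau, dv/dtau) = (-2.000000, -1.250000); Gamma_uuu = 0.294118, Gamma_uuv = 0.000000, Gamma_uvv = -2.058824, Gamma_vuu = 0.000000, Gamma_vuv = 0.457143, Gamma_vvv = 0.000000; k1 = (-2.000000, -1.250000, 2.040441, -2.285714)
  k2: at (u, v) = (0.950000, -1.031250), (du/dtau, dv/dtau) = (-1.948989, -1.307143); Gamma_uuu = 0.296880, Gamma_uuv = 0.000000, Gamma_uvv = -2.046497, Gamma_vuu = 0.000000, Gamma_vuv = 0.461921, Gamma_vvv = 0.000000; k2 = (-1.948989, -1.307143, 2.368976, -2.353585)
  k3: at (u, v) = (0.951275, -1.032679), (du/dtau, dv/dtau) = (-1.940776, -1.308840); Gamma_uuu = 0.296809, Gamma_uuv = 0.000000, Gamma_uvv = -2.046814, Gamma_vuu = 0.000000, Gamma_vuv = 0.461798, Gamma_vvv = 0.000000; k3 = (-1.940776, -1.308840, 2.388352, -2.346084)
  k4: at (u, v) = (0.902961, -1.065442), (du/dtau, dv/dtau) = (-1.880582, -1.367304); Gamma_uuu = 0.299463, Gamma_uuv = 0.000000, Gamma_uvv = -2.034735, Gamma_vuu = 0.000000, Gamma_vuv = 0.466496, Gamma_vvv = 0.000000; k4 = (-1.880582, -1.367304, 2.744900, -2.399027)
  Y <- Y + (h/6)(k1 + 2k2 + 2k3 + k4): u = 0.9028, v = -1.0654, du/dtau = -1.8808, dv/dtau = -1.3674
step 2:
  k1: at (u, v) = (0.902832, -1.065411), (du/dtau, dv/dtau) = (-1.880833, -1.367367); Gamma_uuu = 0.299470, Gamma_uuv = 0.000000, Gamma_uvv = -2.034703, Gamma_vuu = 0.000000, Gamma_vuv = 0.466508, Gamma_vvv = 0.000000; k1 = (-1.880833, -1.367367, 2.744883, -2.399523)
  k2: at (u, v) = (0.855812, -1.099595), (du/dtau, dv/dtau) = (-1.812211, -1.427355); Gamma_uuu = 0.302033, Gamma_uuv = 0.000000, Gamma_uvv = -2.022769, Gamma_vuu = 0.000000, Gamma_vuv = 0.471161, Gamma_vvv = 0.000000; k2 = (-1.812211, -1.427355, 3.129165, -2.437475)
  k3: at (u, v) = (0.857527, -1.101094), (du/dtau, dv/dtau) = (-1.802604, -1.428304); Gamma_uuu = 0.301940, Gamma_uuv = 0.000000, Gamma_uvv = -2.023207, Gamma_vuu = 0.000000, Gamma_vuv = 0.470990, Gamma_vvv = 0.000000; k3 = (-1.802604, -1.428304, 3.146332, -2.425284)
  k4: at (u, v) = (0.812702, -1.136826), (du/dtau, dv/dtau) = (-1.723517, -1.488632); Gamma_uuu = 0.304359, Gamma_uuv = 0.000000, Gamma_uvv = -2.011661, Gamma_vuu = 0.000000, Gamma_vuv = 0.475497, Gamma_vvv = 0.000000; k4 = (-1.723517, -1.488632, 3.553786, -2.439948)
  Y <- Y + (h/6)(k1 + 2k2 + 2k3 + k4): u = 0.8125, v = -1.1368, du/dtau = -1.7238, dv/dtau = -1.4887

Answer: u = 0.8125, v = -1.1368, du/dtau = -1.7238, dv/dtau = -1.4887


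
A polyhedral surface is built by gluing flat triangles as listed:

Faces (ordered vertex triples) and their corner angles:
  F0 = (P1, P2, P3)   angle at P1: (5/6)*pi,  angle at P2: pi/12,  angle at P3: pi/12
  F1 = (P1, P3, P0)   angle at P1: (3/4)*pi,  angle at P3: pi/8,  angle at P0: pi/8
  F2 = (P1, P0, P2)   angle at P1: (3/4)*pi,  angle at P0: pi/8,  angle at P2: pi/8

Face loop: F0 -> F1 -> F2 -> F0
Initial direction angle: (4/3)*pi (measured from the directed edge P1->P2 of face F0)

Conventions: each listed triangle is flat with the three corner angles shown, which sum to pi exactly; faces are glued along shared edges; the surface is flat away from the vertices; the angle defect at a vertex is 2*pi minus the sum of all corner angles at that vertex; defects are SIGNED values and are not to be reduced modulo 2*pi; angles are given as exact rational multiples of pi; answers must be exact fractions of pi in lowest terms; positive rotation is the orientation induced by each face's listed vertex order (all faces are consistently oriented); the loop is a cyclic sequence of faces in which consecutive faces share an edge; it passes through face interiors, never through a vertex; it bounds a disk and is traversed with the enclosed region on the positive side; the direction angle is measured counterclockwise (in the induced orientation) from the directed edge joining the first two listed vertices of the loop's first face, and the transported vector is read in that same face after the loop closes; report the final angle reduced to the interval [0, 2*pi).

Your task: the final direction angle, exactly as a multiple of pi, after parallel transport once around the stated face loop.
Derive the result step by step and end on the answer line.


enclosed vertex P1: corner angles sum to (7/3)*pi, defect = 2*pi - (7/3)*pi = -pi/3
final direction = starting direction + enclosed defect total, reduced mod 2*pi (induced orientation)
final angle = (4/3)*pi - pi/3 = pi (mod 2*pi)

Answer: final direction angle = pi


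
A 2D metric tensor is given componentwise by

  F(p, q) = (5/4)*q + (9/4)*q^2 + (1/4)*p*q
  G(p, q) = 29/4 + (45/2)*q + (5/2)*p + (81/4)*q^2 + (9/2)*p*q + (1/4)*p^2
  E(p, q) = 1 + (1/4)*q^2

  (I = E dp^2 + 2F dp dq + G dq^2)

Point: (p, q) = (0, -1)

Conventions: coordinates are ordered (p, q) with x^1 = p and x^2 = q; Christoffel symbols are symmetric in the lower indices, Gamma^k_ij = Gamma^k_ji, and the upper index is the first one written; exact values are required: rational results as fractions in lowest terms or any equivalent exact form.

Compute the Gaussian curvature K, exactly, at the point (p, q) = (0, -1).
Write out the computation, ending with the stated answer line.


E = 5/4, F = 1, G = 5, EG - F^2 = 21/4 at the point
E_p = 0, E_q = -1/2, F_p = -1/4, F_q = -13/4, G_p = -2, G_q = -18
E_qq = 1/2, F_pq = 1/4, G_pp = 1/2
By Brioschi, K is (det M1 - det M2) divided by (EG - F^2) squared.
M1 = [[-E_qq/2 + F_pq - G_pp/2, E_p/2, F_p - E_q/2], [F_q - G_p/2, E, F], [G_q/2, F, G]] = [[-1/4, 0, 0], [-9/4, 5/4, 1], [-9, 1, 5]]; det M1 = -21/16
M2 = [[0, E_q/2, G_p/2], [E_q/2, E, F], [G_p/2, F, G]] = [[0, -1/4, -1], [-1/4, 5/4, 1], [-1, 1, 5]]; det M2 = -17/16
det M1 - det M2 = -1/4; K = -1/4 / (21/4)^2 = -4/441

Answer: K = -4/441


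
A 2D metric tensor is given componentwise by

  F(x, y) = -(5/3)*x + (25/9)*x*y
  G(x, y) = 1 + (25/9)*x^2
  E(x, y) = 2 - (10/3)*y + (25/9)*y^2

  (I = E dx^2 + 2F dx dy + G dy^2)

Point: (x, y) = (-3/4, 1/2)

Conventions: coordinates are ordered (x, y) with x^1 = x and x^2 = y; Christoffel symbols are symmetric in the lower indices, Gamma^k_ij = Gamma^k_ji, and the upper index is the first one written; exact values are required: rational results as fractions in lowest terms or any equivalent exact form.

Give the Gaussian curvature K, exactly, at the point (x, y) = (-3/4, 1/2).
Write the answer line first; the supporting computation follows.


Answer: K = -57600/139129

E = 37/36, F = 5/24, G = 41/16, EG - F^2 = 373/144 at the point
E_x = 0, E_y = -5/9, F_x = -5/18, F_y = -25/12, G_x = -25/6, G_y = 0
E_yy = 50/9, F_xy = 25/9, G_xx = 50/9
The intrinsic route: Brioschi's K = (det M1 - det M2)/(EG - F^2)^2.
M1 = [[-E_yy/2 + F_xy - G_xx/2, E_x/2, F_x - E_y/2], [F_y - G_x/2, E, F], [G_y/2, F, G]] = [[-25/9, 0, 0], [0, 37/36, 5/24], [0, 5/24, 41/16]]; det M1 = -9325/1296
M2 = [[0, E_y/2, G_x/2], [E_y/2, E, F], [G_x/2, F, G]] = [[0, -5/18, -25/12], [-5/18, 37/36, 5/24], [-25/12, 5/24, 41/16]]; det M2 = -5725/1296
det M1 - det M2 = -25/9; K = -25/9 / (373/144)^2 = -57600/139129


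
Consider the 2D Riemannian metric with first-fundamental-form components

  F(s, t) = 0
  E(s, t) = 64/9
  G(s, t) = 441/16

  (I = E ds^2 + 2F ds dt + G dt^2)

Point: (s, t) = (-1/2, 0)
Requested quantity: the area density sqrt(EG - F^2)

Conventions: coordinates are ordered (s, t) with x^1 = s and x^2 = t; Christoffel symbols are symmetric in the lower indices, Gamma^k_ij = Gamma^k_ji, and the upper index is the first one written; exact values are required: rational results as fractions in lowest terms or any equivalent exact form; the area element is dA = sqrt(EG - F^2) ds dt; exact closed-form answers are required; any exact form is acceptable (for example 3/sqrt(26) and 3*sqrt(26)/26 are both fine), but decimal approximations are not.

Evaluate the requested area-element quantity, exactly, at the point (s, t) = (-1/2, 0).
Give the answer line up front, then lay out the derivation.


Answer: sqrt(EG - F^2) = 14

E = 64/9, F = 0, G = 441/16; EG - F^2 = 196


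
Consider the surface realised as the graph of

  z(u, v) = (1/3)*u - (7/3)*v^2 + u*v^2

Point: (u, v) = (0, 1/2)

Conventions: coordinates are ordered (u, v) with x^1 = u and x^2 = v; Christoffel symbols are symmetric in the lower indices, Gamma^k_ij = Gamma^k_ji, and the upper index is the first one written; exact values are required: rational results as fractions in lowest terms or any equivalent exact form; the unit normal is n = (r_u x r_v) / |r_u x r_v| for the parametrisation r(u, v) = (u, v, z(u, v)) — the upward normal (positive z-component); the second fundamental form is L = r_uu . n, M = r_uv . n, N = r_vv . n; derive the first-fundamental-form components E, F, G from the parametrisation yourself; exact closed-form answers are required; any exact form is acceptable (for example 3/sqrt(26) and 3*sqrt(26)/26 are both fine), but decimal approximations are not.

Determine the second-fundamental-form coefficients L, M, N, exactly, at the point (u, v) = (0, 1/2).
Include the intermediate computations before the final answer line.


z_u = 7/12, z_v = -7/3, z_uu = 0, z_uv = 1, z_vv = -14/3
E = 193/144, F = -49/36, G = 58/9; answer radicand W^2 = 977/144
unnormalised second-form numerators: l = 0, m = 1, n = -14/3; L = l/sqrt(977/144), and similarly M = m/sqrt(W^2), N = n/sqrt(W^2)

Answer: L = 0, M = 12*sqrt(977)/977, N = -56*sqrt(977)/977


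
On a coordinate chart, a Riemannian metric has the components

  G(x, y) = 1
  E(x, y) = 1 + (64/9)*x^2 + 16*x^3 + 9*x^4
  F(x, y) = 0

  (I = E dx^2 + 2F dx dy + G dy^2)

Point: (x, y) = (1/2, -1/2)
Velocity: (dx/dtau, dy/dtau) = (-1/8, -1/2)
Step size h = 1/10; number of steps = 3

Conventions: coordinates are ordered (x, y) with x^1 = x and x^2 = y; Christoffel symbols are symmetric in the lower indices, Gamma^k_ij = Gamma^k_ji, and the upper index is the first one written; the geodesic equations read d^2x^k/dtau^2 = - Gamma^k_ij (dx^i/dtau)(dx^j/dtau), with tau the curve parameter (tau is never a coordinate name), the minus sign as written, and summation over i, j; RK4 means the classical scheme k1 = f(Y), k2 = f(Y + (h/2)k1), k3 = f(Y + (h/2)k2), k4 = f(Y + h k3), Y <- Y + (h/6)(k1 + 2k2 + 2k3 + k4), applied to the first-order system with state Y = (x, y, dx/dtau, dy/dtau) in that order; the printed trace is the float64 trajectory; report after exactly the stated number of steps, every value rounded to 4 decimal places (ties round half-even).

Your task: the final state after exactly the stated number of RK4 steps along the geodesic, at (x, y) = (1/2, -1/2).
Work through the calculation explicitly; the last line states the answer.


f(Y) = (dx/dtau, dy/dtau, -Gamma^x_ij Y'^i Y'^j, -Gamma^y_ij Y'^i Y'^j) with the Gammas evaluated at the stage position; h = 0.100000; intermediate values shown to 6 dp
step 0: x = 0.5000, y = -0.5000, dx/dtau = -0.1250, dy/dtau = -0.5000
step 1:
  k1: at (x, y) = (0.500000, -0.500000), (dx/dtau, dy/dtau) = (-0.125000, -0.500000); Gamma_xxx = 2.210663, Gamma_xxy = 0.000000, Gamma_xyy = 0.000000, Gamma_yxx = 0.000000, Gamma_yxy = 0.000000, Gamma_yyy = 0.000000; k1 = (-0.125000, -0.500000, -0.034542, 0.000000)
  k2: at (x, y) = (0.493750, -0.525000), (dx/dtau, dy/dtau) = (-0.126727, -0.500000); Gamma_xxx = 2.219434, Gamma_xxy = 0.000000, Gamma_xyy = 0.000000, Gamma_yxx = 0.000000, Gamma_yxy = 0.000000, Gamma_yyy = 0.000000; k2 = (-0.126727, -0.500000, -0.035644, 0.000000)
  k3: at (x, y) = (0.493664, -0.525000), (dx/dtau, dy/dtau) = (-0.126782, -0.500000); Gamma_xxx = 2.219554, Gamma_xxy = 0.000000, Gamma_xyy = 0.000000, Gamma_yxx = 0.000000, Gamma_yxy = 0.000000, Gamma_yyy = 0.000000; k3 = (-0.126782, -0.500000, -0.035676, 0.000000)
  k4: at (x, y) = (0.487322, -0.550000), (dx/dtau, dy/dtau) = (-0.128568, -0.500000); Gamma_xxx = 2.228220, Gamma_xxy = 0.000000, Gamma_xyy = 0.000000, Gamma_yxx = 0.000000, Gamma_yxy = 0.000000, Gamma_yyy = 0.000000; k4 = (-0.128568, -0.500000, -0.036832, 0.000000)
  Y <- Y + (h/6)(k1 + 2k2 + 2k3 + k4): x = 0.4873, y = -0.5500, dx/dtau = -0.1286, dy/dtau = -0.5000
step 2:
  k1: at (x, y) = (0.487324, -0.550000), (dx/dtau, dy/dtau) = (-0.128567, -0.500000); Gamma_xxx = 2.228218, Gamma_xxy = 0.000000, Gamma_xyy = 0.000000, Gamma_yxx = 0.000000, Gamma_yxy = 0.000000, Gamma_yyy = 0.000000; k1 = (-0.128567, -0.500000, -0.036831, 0.000000)
  k2: at (x, y) = (0.480895, -0.575000), (dx/dtau, dy/dtau) = (-0.130408, -0.500000); Gamma_xxx = 2.236743, Gamma_xxy = 0.000000, Gamma_xyy = 0.000000, Gamma_yxx = 0.000000, Gamma_yxy = 0.000000, Gamma_yyy = 0.000000; k2 = (-0.130408, -0.500000, -0.038039, 0.000000)
  k3: at (x, y) = (0.480803, -0.575000), (dx/dtau, dy/dtau) = (-0.130469, -0.500000); Gamma_xxx = 2.236863, Gamma_xxy = 0.000000, Gamma_xyy = 0.000000, Gamma_yxx = 0.000000, Gamma_yxy = 0.000000, Gamma_yyy = 0.000000; k3 = (-0.130469, -0.500000, -0.038076, 0.000000)
  k4: at (x, y) = (0.474277, -0.600000), (dx/dtau, dy/dtau) = (-0.132375, -0.500000); Gamma_xxx = 2.245223, Gamma_xxy = 0.000000, Gamma_xyy = 0.000000, Gamma_yxx = 0.000000, Gamma_yxy = 0.000000, Gamma_yyy = 0.000000; k4 = (-0.132375, -0.500000, -0.039343, 0.000000)
  Y <- Y + (h/6)(k1 + 2k2 + 2k3 + k4): x = 0.4743, y = -0.6000, dx/dtau = -0.1324, dy/dtau = -0.5000
step 3:
  k1: at (x, y) = (0.474279, -0.600000), (dx/dtau, dy/dtau) = (-0.132374, -0.500000); Gamma_xxx = 2.245220, Gamma_xxy = 0.000000, Gamma_xyy = 0.000000, Gamma_yxx = 0.000000, Gamma_yxy = 0.000000, Gamma_yyy = 0.000000; k1 = (-0.132374, -0.500000, -0.039342, 0.000000)
  k2: at (x, y) = (0.467660, -0.625000), (dx/dtau, dy/dtau) = (-0.134341, -0.500000); Gamma_xxx = 2.253372, Gamma_xxy = 0.000000, Gamma_xyy = 0.000000, Gamma_yxx = 0.000000, Gamma_yxy = 0.000000, Gamma_yyy = 0.000000; k2 = (-0.134341, -0.500000, -0.040668, 0.000000)
  k3: at (x, y) = (0.467562, -0.625000), (dx/dtau, dy/dtau) = (-0.134407, -0.500000); Gamma_xxx = 2.253491, Gamma_xxy = 0.000000, Gamma_xyy = 0.000000, Gamma_yxx = 0.000000, Gamma_yxy = 0.000000, Gamma_yyy = 0.000000; k3 = (-0.134407, -0.500000, -0.040710, 0.000000)
  k4: at (x, y) = (0.460838, -0.650000), (dx/dtau, dy/dtau) = (-0.136445, -0.500000); Gamma_xxx = 2.261400, Gamma_xxy = 0.000000, Gamma_xyy = 0.000000, Gamma_yxx = 0.000000, Gamma_yxy = 0.000000, Gamma_yyy = 0.000000; k4 = (-0.136445, -0.500000, -0.042101, 0.000000)
  Y <- Y + (h/6)(k1 + 2k2 + 2k3 + k4): x = 0.4608, y = -0.6500, dx/dtau = -0.1364, dy/dtau = -0.5000

Answer: x = 0.4608, y = -0.6500, dx/dtau = -0.1364, dy/dtau = -0.5000


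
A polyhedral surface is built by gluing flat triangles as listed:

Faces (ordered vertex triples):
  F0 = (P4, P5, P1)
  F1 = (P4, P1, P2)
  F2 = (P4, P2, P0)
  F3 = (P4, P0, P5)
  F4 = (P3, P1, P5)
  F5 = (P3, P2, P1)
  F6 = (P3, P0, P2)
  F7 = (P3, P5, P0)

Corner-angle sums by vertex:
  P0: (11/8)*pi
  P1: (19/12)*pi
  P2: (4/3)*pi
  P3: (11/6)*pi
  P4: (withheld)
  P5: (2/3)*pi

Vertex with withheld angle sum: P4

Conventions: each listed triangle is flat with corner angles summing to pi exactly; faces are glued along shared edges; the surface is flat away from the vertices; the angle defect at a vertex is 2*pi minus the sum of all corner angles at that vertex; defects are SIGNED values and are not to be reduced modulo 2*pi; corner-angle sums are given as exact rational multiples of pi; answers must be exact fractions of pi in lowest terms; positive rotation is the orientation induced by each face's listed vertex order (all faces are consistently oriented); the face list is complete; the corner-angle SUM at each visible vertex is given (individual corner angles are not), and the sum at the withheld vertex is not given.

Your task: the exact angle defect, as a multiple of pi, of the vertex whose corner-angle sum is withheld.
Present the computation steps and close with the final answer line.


V = 6, E = 12, F = 8; chi = V - E + F = 2
Gauss-Bonnet: total defect = 2*pi*chi = 4*pi; visible defects sum to (77/24)*pi

Answer: defect(P4) = (19/24)*pi


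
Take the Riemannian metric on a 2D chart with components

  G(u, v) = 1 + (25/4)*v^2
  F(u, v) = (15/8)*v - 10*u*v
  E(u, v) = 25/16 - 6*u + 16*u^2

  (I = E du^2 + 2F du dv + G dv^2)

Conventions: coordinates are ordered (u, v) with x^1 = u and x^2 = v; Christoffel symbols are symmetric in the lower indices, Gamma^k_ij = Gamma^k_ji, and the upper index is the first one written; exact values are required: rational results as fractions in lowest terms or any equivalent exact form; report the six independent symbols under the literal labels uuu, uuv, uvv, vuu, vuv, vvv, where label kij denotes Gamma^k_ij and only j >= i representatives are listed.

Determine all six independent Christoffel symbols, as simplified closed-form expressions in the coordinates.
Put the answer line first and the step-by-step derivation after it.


Answer: Gamma_uuu = (256*u - 48)/(256*u^2 - 96*u + 100*v^2 + 25), Gamma_uuv = 0, Gamma_uvv = (30 - 160*u)/(256*u^2 - 96*u + 100*v^2 + 25), Gamma_vuu = -160*v/(256*u^2 - 96*u + 100*v^2 + 25), Gamma_vuv = 0, Gamma_vvv = 100*v/(256*u^2 - 96*u + 100*v^2 + 25)

E = 25/16 - 6*u + 16*u^2; F = (15/8)*v - 10*u*v; G = 1 + (25/4)*v^2
Gamma^k_ij = (1/2) g^{kl} (d_i g_jl + d_j g_il - d_l g_ij), with g^inv = (1/(EG-F^2)) [[G, -F], [-F, E]]
first partials: E_u = -6 + 32*u, E_v = 0, F_u = -10*v, F_v = 15/8 - 10*u, G_u = 0, G_v = (25/2)*v
D = EG - F^2 = 25/16 - 6*u + (25/4)*v^2 + 16*u^2
expanded: Gamma^u_uu = (G E_u - 2F F_u + F E_v)/(2D), Gamma^u_uv = (G E_v - F G_u)/(2D), Gamma^u_vv = (2G F_v - G G_u - F G_v)/(2D), Gamma^v_uu = (2E F_u - E E_v - F E_u)/(2D), Gamma^v_uv = (E G_u - F E_v)/(2D), Gamma^v_vv = (E G_v - 2F F_v + F G_u)/(2D); substitute and cancel common factors


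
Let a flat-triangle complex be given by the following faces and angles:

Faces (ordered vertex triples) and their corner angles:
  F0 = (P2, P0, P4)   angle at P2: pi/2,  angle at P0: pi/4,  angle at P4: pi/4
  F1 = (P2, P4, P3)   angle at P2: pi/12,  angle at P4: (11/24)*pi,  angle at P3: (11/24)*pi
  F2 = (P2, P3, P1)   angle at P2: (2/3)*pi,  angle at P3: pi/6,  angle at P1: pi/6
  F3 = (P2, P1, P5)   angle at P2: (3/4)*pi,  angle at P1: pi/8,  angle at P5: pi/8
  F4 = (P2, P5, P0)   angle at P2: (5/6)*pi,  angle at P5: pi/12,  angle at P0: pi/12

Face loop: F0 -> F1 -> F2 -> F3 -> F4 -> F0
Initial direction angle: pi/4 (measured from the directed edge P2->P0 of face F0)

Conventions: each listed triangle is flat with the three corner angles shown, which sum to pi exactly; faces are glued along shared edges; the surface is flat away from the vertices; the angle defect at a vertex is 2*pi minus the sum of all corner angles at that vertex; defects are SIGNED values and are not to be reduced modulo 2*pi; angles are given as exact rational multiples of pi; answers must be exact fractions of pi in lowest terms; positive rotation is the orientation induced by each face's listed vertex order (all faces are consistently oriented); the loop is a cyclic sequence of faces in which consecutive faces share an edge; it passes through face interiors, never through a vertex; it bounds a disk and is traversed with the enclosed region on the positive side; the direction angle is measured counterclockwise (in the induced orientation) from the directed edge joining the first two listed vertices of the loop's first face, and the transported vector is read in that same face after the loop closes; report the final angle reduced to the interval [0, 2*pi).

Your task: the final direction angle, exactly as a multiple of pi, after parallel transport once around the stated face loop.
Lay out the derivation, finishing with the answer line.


enclosed vertex P2: corner angles sum to (17/6)*pi, defect = 2*pi - (17/6)*pi = (-5/6)*pi
adding the enclosed defects to the starting angle (mod 2*pi, induced orientation) gives the holonomy
final angle = pi/4 - (5/6)*pi = (17/12)*pi (mod 2*pi)

Answer: final direction angle = (17/12)*pi


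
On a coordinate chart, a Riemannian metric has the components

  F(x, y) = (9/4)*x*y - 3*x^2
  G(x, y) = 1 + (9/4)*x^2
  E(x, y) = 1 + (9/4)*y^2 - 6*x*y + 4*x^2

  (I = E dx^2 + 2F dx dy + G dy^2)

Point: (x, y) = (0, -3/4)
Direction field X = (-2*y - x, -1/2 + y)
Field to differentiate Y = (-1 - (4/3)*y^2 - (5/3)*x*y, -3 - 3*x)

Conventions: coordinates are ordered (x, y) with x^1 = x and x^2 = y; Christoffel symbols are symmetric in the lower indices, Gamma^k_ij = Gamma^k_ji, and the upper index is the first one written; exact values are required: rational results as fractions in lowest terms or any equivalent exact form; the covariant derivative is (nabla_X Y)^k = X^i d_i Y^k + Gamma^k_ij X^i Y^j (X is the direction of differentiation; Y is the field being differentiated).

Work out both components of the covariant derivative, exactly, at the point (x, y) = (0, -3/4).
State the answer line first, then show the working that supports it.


Answer: (nabla_X Y)^x = -1751/1160, (nabla_X Y)^y = -9/2

E = 145/64, F = 0, G = 1 at the point
E_x = 9/2, E_y = -27/8, F_x = -27/16, F_y = 0, G_x = 0, G_y = 0
EG - F^2 = 145/64;  g^inv = (64/145) * [[1, 0], [0, 145/64]]
first-kind symbols [ij,l] = (1/2)(d_i g_jl + d_j g_il - d_l g_ij): [xx,x] = E_x/2 = 9/4, [xx,y] = F_x - E_y/2 = 0, [xy,x] = E_y/2 = -27/16, [xy,y] = G_x/2 = 0, [yy,x] = F_y - G_x/2 = 0, [yy,y] = G_y/2 = 0
Gamma^x_ij = (G*[ij,x] - F*[ij,y])/(EG - F^2), Gamma^y_ij = (E*[ij,y] - F*[ij,x])/(EG - F^2)
Gamma_xxx = 144/145, Gamma_xxy = -108/145, Gamma_xyy = 0, Gamma_yxx = 0, Gamma_yxy = 0, Gamma_yyy = 0
X = (3/2, -5/4), Y = (-7/4, -3) at the point


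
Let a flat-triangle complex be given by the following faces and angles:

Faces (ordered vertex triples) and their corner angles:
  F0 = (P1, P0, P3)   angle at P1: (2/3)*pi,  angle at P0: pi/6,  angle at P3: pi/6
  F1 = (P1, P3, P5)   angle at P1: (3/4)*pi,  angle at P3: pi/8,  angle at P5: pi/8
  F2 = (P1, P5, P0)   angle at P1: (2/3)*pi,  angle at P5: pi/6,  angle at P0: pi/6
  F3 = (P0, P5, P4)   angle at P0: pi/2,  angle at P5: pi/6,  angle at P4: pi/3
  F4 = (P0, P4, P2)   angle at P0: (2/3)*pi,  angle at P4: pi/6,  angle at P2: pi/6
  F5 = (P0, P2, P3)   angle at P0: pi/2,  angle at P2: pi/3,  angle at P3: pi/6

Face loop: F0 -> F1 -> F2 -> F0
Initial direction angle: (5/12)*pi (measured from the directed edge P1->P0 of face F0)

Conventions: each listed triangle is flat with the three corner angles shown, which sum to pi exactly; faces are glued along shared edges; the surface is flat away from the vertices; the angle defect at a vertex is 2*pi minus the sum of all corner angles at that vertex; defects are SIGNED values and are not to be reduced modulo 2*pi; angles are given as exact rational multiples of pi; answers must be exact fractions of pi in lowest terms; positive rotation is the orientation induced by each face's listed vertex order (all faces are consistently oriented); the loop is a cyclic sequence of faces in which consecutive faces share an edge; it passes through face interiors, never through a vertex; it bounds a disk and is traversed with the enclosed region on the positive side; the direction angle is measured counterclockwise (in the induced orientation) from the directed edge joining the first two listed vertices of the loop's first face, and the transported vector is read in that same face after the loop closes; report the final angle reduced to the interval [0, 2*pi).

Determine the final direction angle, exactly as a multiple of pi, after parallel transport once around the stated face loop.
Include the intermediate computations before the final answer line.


enclosed vertex P1: corner angles sum to (25/12)*pi, defect = 2*pi - (25/12)*pi = -pi/12
summing the enclosed defects onto the initial angle, mod 2*pi in the induced orientation:
final angle = (5/12)*pi - pi/12 = pi/3 (mod 2*pi)

Answer: final direction angle = pi/3


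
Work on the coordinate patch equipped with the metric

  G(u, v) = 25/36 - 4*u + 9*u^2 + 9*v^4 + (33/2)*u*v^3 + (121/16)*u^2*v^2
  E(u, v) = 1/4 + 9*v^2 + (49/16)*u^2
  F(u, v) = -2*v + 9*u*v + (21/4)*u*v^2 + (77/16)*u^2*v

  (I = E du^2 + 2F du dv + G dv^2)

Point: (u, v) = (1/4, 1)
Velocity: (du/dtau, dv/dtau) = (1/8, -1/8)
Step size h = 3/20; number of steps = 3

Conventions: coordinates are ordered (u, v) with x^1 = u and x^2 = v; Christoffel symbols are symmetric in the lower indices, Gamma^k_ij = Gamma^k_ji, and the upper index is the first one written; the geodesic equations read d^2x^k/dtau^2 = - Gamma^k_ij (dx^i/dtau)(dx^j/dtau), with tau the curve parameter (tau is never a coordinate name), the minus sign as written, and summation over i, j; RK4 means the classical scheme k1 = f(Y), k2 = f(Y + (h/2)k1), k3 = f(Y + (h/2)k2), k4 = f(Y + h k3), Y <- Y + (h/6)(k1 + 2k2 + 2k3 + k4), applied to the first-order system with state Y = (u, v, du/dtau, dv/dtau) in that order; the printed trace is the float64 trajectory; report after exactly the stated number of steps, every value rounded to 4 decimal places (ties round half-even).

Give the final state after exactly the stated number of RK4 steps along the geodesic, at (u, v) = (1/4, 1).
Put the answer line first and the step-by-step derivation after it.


Answer: u = 0.3111, v = 0.9416, du/dtau = 0.1476, dv/dtau = -0.1352

f(Y) = (du/dtau, dv/dtau, -Gamma^u_ij Y'^i Y'^j, -Gamma^v_ij Y'^i Y'^j) with the Gammas evaluated at the stage position; h = 0.150000; intermediate values shown to 6 dp
step 0: u = 0.2500, v = 1.0000, du/dtau = 0.1250, dv/dtau = -0.1250
step 1:
  k1: at (u, v) = (0.250000, 1.000000), (du/dtau, dv/dtau) = (0.125000, -0.125000); Gamma_uuu = -0.028730, Gamma_uuv = 0.827193, Gamma_uvv = -1.145855, Gamma_vuu = 0.556478, Gamma_vuv = 0.638729, Gamma_vvv = 1.934030; k1 = (0.125000, -0.125000, 0.044203, -0.018954)
  k2: at (u, v) = (0.259375, 0.990625), (du/dtau, dv/dtau) = (0.128315, -0.126422); Gamma_uuu = -0.035711, Gamma_uuv = 0.823774, Gamma_uvv = -1.164708, Gamma_vuu = 0.566333, Gamma_vuv = 0.635905, Gamma_vvv = 1.958736; k2 = (0.128315, -0.126422, 0.045929, -0.019999)
  k3: at (u, v) = (0.259624, 0.990518), (du/dtau, dv/dtau) = (0.128445, -0.126500); Gamma_uuu = -0.035888, Gamma_uuv = 0.823572, Gamma_uvv = -1.165340, Gamma_vuu = 0.566445, Gamma_vuv = 0.635790, Gamma_vvv = 1.959156; k3 = (0.128445, -0.126500, 0.046003, -0.020035)
  k4: at (u, v) = (0.269267, 0.981025), (du/dtau, dv/dtau) = (0.131900, -0.128005); Gamma_uuu = -0.043470, Gamma_uuv = 0.819884, Gamma_uvv = -1.185848, Gamma_vuu = 0.576753, Gamma_vuv = 0.632911, Gamma_vvv = 1.985093; k4 = (0.131900, -0.128005, 0.047873, -0.021189)
  Y <- Y + (h/6)(k1 + 2k2 + 2k3 + k4): u = 0.2693, v = 0.9810, du/dtau = 0.1319, dv/dtau = -0.1280
step 2:
  k1: at (u, v) = (0.269261, 0.981029), (du/dtau, dv/dtau) = (0.131898, -0.128005); Gamma_uuu = -0.043465, Gamma_uuv = 0.819888, Gamma_uvv = -1.185832, Gamma_vuu = 0.576749, Gamma_vuv = 0.632914, Gamma_vvv = 1.985080; k1 = (0.131898, -0.128005, 0.047872, -0.021188)
  k2: at (u, v) = (0.279153, 0.971428), (du/dtau, dv/dtau) = (0.135489, -0.129594); Gamma_uuu = -0.051674, Gamma_uuv = 0.815933, Gamma_uvv = -1.208048, Gamma_vuu = 0.587528, Gamma_vuv = 0.630003, Gamma_vvv = 2.012282; k2 = (0.135489, -0.129594, 0.049891, -0.022457)
  k3: at (u, v) = (0.279422, 0.971309), (du/dtau, dv/dtau) = (0.135640, -0.129690); Gamma_uuu = -0.051884, Gamma_uuv = 0.815713, Gamma_uvv = -1.208776, Gamma_vuu = 0.587664, Gamma_vuv = 0.629886, Gamma_vvv = 2.012776; k3 = (0.135640, -0.129690, 0.049984, -0.022505)
  k4: at (u, v) = (0.289607, 0.961575), (du/dtau, dv/dtau) = (0.139396, -0.131381); Gamma_uuu = -0.060819, Gamma_uuv = 0.811445, Gamma_uvv = -1.232967, Gamma_vuu = 0.598988, Gamma_vuv = 0.626950, Gamma_vvv = 2.041454; k4 = (0.139396, -0.131381, 0.052186, -0.023913)
  Y <- Y + (h/6)(k1 + 2k2 + 2k3 + k4): u = 0.2896, v = 0.9616, du/dtau = 0.1394, dv/dtau = -0.1314
step 3:
  k1: at (u, v) = (0.289599, 0.961580), (du/dtau, dv/dtau) = (0.139394, -0.131381); Gamma_uuu = -0.060813, Gamma_uuv = 0.811450, Gamma_uvv = -1.232947, Gamma_vuu = 0.598983, Gamma_vuv = 0.626952, Gamma_vvv = 2.041437; k1 = (0.139394, -0.131381, 0.052185, -0.023912)
  k2: at (u, v) = (0.300054, 0.951726), (du/dtau, dv/dtau) = (0.143308, -0.133174); Gamma_uuu = -0.070511, Gamma_uuv = 0.806867, Gamma_uvv = -1.259182, Gamma_vuu = 0.610876, Gamma_vuv = 0.624019, Gamma_vvv = 2.071638; k2 = (0.143308, -0.133174, 0.054578, -0.025468)
  k3: at (u, v) = (0.300347, 0.951592), (du/dtau, dv/dtau) = (0.143487, -0.133291); Gamma_uuu = -0.070763, Gamma_uuv = 0.806626, Gamma_uvv = -1.260033, Gamma_vuu = 0.611044, Gamma_vuv = 0.623902, Gamma_vvv = 2.072227; k3 = (0.143487, -0.133291, 0.054698, -0.025532)
  k4: at (u, v) = (0.311122, 0.941586), (du/dtau, dv/dtau) = (0.147598, -0.135211); Gamma_uuu = -0.081353, Gamma_uuv = 0.801669, Gamma_uvv = -1.288656, Gamma_vuu = 0.623606, Gamma_vuv = 0.620986, Gamma_vvv = 2.104221; k4 = (0.147598, -0.135211, 0.057329, -0.027269)
  Y <- Y + (h/6)(k1 + 2k2 + 2k3 + k4): u = 0.3111, v = 0.9416, du/dtau = 0.1476, dv/dtau = -0.1352


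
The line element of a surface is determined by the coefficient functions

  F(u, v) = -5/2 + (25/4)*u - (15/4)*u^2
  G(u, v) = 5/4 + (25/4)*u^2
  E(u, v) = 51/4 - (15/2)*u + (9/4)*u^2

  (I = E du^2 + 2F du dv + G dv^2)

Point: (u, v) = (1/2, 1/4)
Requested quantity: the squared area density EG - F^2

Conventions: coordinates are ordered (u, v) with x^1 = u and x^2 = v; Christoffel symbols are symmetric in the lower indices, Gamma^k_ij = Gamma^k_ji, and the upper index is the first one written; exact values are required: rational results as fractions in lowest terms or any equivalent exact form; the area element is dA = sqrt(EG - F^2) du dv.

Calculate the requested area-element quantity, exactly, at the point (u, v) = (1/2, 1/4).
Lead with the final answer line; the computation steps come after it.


Answer: EG - F^2 = 1715/64

E = 153/16, F = -5/16, G = 45/16; EG - F^2 = 1715/64


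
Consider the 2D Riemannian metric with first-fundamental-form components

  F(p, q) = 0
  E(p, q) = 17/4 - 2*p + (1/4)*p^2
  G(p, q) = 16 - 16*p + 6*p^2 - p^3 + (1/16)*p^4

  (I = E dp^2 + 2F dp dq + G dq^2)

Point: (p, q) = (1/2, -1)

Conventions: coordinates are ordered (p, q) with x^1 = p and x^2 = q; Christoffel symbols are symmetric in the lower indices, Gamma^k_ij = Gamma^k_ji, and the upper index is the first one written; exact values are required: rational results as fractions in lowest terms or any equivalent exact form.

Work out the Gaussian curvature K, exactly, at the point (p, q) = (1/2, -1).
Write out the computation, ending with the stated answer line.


E = 53/16, F = 0, G = 2401/256, EG - F^2 = 127253/4096 at the point
E_p = -7/4, E_q = 0, F_p = 0, F_q = 0, G_p = -343/32, G_q = 0
E_qq = 0, F_pq = 0, G_pp = 147/16
K follows from Brioschi's formula, (det M1 - det M2)/(EG - F^2)^2.
M1 = [[-E_qq/2 + F_pq - G_pp/2, E_p/2, F_p - E_q/2], [F_q - G_p/2, E, F], [G_q/2, F, G]] = [[-147/32, -7/8, 0], [343/64, 53/16, 0], [0, 0, 2401/256]]; det M1 = -6470695/65536
M2 = [[0, E_q/2, G_p/2], [E_q/2, E, F], [G_p/2, F, G]] = [[0, 0, -343/64], [0, 53/16, 0], [-343/64, 0, 2401/256]]; det M2 = -6235397/65536
det M1 - det M2 = -117649/32768; K = -117649/32768 / (127253/4096)^2 = -512/137641

Answer: K = -512/137641


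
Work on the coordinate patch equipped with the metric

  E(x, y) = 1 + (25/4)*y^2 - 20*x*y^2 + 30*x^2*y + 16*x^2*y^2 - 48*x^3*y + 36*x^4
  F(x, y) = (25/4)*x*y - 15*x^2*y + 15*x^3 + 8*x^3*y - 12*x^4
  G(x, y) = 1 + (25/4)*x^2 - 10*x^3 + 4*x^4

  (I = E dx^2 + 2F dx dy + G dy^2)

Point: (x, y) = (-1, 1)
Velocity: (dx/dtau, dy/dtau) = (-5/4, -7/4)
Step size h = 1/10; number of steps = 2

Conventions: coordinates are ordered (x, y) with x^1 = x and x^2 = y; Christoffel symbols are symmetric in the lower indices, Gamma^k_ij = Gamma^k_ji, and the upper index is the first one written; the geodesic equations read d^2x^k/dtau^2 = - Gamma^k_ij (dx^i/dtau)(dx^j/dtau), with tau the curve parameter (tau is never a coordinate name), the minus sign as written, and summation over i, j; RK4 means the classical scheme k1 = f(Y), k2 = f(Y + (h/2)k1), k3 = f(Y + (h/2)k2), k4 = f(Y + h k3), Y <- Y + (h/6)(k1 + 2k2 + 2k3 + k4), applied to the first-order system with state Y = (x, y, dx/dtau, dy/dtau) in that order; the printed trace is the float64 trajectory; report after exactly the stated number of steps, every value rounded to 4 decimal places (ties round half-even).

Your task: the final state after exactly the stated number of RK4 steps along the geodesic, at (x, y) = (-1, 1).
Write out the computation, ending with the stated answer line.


f(Y) = (dx/dtau, dy/dtau, -Gamma^x_ij Y'^i Y'^j, -Gamma^y_ij Y'^i Y'^j) with the Gammas evaluated at the stage position; h = 0.100000; intermediate values shown to 6 dp
step 0: x = -1.0000, y = 1.0000, dx/dtau = -1.2500, dy/dtau = -1.7500
step 1:
  k1: at (x, y) = (-1.000000, 1.000000), (dx/dtau, dy/dtau) = (-1.250000, -1.750000); Gamma_xxx = -1.126761, Gamma_xxy = 0.457746, Gamma_xyy = 0.000000, Gamma_yxx = 0.405634, Gamma_yxy = -0.164789, Gamma_yyy = 0.000000; k1 = (-1.250000, -1.750000, -0.242077, 0.087148)
  k2: at (x, y) = (-1.062500, 0.912500), (dx/dtau, dy/dtau) = (-1.262104, -1.745643); Gamma_xxx = -1.102349, Gamma_xxy = 0.453711, Gamma_xyy = 0.000000, Gamma_yxx = 0.418858, Gamma_yxy = -0.172396, Gamma_yyy = 0.000000; k2 = (-1.262104, -1.745643, -0.243276, 0.092437)
  k3: at (x, y) = (-1.063105, 0.912718), (dx/dtau, dy/dtau) = (-1.262164, -1.745378); Gamma_xxx = -1.101948, Gamma_xxy = 0.453483, Gamma_xyy = 0.000000, Gamma_yxx = 0.418685, Gamma_yxy = -0.172301, Gamma_yyy = 0.000000; k3 = (-1.262164, -1.745378, -0.242539, 0.092153)
  k4: at (x, y) = (-1.126216, 0.825462), (dx/dtau, dy/dtau) = (-1.274254, -1.740785); Gamma_xxx = -1.077554, Gamma_xxy = 0.448854, Gamma_xyy = 0.000000, Gamma_yxx = 0.430643, Gamma_yxy = -0.179384, Gamma_yyy = 0.000000; k4 = (-1.274254, -1.740785, -0.241646, 0.096574)
  Y <- Y + (h/6)(k1 + 2k2 + 2k3 + k4): x = -1.1262, y = 0.8255, dx/dtau = -1.2743, dy/dtau = -1.7408
step 2:
  k1: at (x, y) = (-1.126213, 0.825453), (dx/dtau, dy/dtau) = (-1.274256, -1.740785); Gamma_xxx = -1.077557, Gamma_xxy = 0.448856, Gamma_xyy = 0.000000, Gamma_yxx = 0.430646, Gamma_yxy = -0.179386, Gamma_yyy = 0.000000; k1 = (-1.274256, -1.740785, -0.241650, 0.096576)
  k2: at (x, y) = (-1.189926, 0.738414), (dx/dtau, dy/dtau) = (-1.286338, -1.735956); Gamma_xxx = -1.053235, Gamma_xxy = 0.443700, Gamma_xyy = 0.000000, Gamma_yxx = 0.441375, Gamma_yxy = -0.185939, Gamma_yyy = 0.000000; k2 = (-1.286338, -1.735956, -0.238835, 0.100087)
  k3: at (x, y) = (-1.190530, 0.738655), (dx/dtau, dy/dtau) = (-1.286198, -1.735781); Gamma_xxx = -1.052859, Gamma_xxy = 0.443478, Gamma_xyy = 0.000000, Gamma_yxx = 0.441163, Gamma_yxy = -0.185824, Gamma_yyy = 0.000000; k3 = (-1.286198, -1.735781, -0.238429, 0.099905)
  k4: at (x, y) = (-1.254833, 0.651875), (dx/dtau, dy/dtau) = (-1.298099, -1.730794); Gamma_xxx = -1.028681, Gamma_xxy = 0.437859, Gamma_xyy = 0.000000, Gamma_yxx = 0.450656, Gamma_yxy = -0.191822, Gamma_yyy = 0.000000; k4 = (-1.298099, -1.730794, -0.234122, 0.102567)
  Y <- Y + (h/6)(k1 + 2k2 + 2k3 + k4): x = -1.2548, y = 0.6519, dx/dtau = -1.2981, dy/dtau = -1.7308

Answer: x = -1.2548, y = 0.6519, dx/dtau = -1.2981, dy/dtau = -1.7308


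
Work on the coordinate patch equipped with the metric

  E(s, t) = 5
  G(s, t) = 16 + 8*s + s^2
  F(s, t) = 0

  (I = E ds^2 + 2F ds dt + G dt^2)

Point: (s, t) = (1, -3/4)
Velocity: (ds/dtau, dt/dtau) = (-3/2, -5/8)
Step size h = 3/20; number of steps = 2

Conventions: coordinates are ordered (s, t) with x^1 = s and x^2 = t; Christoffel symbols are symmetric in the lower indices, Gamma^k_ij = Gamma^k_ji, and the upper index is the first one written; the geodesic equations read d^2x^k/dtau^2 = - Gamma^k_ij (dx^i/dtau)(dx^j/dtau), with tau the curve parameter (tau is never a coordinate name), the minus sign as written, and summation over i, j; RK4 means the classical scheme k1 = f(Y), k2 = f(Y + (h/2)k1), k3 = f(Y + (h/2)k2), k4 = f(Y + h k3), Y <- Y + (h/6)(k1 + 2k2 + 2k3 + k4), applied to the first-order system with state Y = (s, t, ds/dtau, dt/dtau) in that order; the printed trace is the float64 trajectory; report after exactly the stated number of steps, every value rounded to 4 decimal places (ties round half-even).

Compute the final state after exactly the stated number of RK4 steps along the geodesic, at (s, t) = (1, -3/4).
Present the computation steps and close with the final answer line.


f(Y) = (ds/dtau, dt/dtau, -Gamma^s_ij Y'^i Y'^j, -Gamma^t_ij Y'^i Y'^j) with the Gammas evaluated at the stage position; h = 0.150000; intermediate values shown to 6 dp
step 0: s = 1.0000, t = -0.7500, ds/dtau = -1.5000, dt/dtau = -0.6250
step 1:
  k1: at (s, t) = (1.000000, -0.750000), (ds/dtau, dt/dtau) = (-1.500000, -0.625000); Gamma_sss = 0.000000, Gamma_sst = 0.000000, Gamma_stt = -1.000000, Gamma_tss = 0.000000, Gamma_tst = 0.200000, Gamma_ttt = 0.000000; k1 = (-1.500000, -0.625000, 0.390625, -0.375000)
  k2: at (s, t) = (0.887500, -0.796875), (ds/dtau, dt/dtau) = (-1.470703, -0.653125); Gamma_sss = 0.000000, Gamma_sst = 0.000000, Gamma_stt = -0.977500, Gamma_tss = 0.000000, Gamma_tst = 0.204604, Gamma_ttt = 0.000000; k2 = (-1.470703, -0.653125, 0.416974, -0.393065)
  k3: at (s, t) = (0.889697, -0.798984), (ds/dtau, dt/dtau) = (-1.468727, -0.654480); Gamma_sss = 0.000000, Gamma_sst = 0.000000, Gamma_stt = -0.977939, Gamma_tss = 0.000000, Gamma_tst = 0.204512, Gamma_ttt = 0.000000; k3 = (-1.468727, -0.654480, 0.418894, -0.393175)
  k4: at (s, t) = (0.779691, -0.848172), (ds/dtau, dt/dtau) = (-1.437166, -0.683976); Gamma_sss = 0.000000, Gamma_sst = 0.000000, Gamma_stt = -0.955938, Gamma_tss = 0.000000, Gamma_tst = 0.209219, Gamma_ttt = 0.000000; k4 = (-1.437166, -0.683976, 0.447210, -0.411318)
  Y <- Y + (h/6)(k1 + 2k2 + 2k3 + k4): s = 0.7796, t = -0.8481, ds/dtau = -1.4373, dt/dtau = -0.6840
step 2:
  k1: at (s, t) = (0.779599, -0.848105), (ds/dtau, dt/dtau) = (-1.437261, -0.683970); Gamma_sss = 0.000000, Gamma_sst = 0.000000, Gamma_stt = -0.955920, Gamma_tss = 0.000000, Gamma_tst = 0.209223, Gamma_ttt = 0.000000; k1 = (-1.437261, -0.683970, 0.447194, -0.411350)
  k2: at (s, t) = (0.671805, -0.899402), (ds/dtau, dt/dtau) = (-1.403721, -0.714821); Gamma_sss = 0.000000, Gamma_sst = 0.000000, Gamma_stt = -0.934361, Gamma_tss = 0.000000, Gamma_tst = 0.214050, Gamma_ttt = 0.000000; k2 = (-1.403721, -0.714821, 0.477430, -0.429560)
  k3: at (s, t) = (0.674320, -0.901716), (ds/dtau, dt/dtau) = (-1.401453, -0.716187); Gamma_sss = 0.000000, Gamma_sst = 0.000000, Gamma_stt = -0.934864, Gamma_tss = 0.000000, Gamma_tst = 0.213935, Gamma_ttt = 0.000000; k3 = (-1.401453, -0.716187, 0.479514, -0.429454)
  k4: at (s, t) = (0.569381, -0.955533), (ds/dtau, dt/dtau) = (-1.365334, -0.748388); Gamma_sss = 0.000000, Gamma_sst = 0.000000, Gamma_stt = -0.913876, Gamma_tss = 0.000000, Gamma_tst = 0.218848, Gamma_ttt = 0.000000; k4 = (-1.365334, -0.748388, 0.511848, -0.447237)
  Y <- Y + (h/6)(k1 + 2k2 + 2k3 + k4): s = 0.5693, t = -0.9555, ds/dtau = -1.3654, dt/dtau = -0.7484

Answer: s = 0.5693, t = -0.9555, ds/dtau = -1.3654, dt/dtau = -0.7484


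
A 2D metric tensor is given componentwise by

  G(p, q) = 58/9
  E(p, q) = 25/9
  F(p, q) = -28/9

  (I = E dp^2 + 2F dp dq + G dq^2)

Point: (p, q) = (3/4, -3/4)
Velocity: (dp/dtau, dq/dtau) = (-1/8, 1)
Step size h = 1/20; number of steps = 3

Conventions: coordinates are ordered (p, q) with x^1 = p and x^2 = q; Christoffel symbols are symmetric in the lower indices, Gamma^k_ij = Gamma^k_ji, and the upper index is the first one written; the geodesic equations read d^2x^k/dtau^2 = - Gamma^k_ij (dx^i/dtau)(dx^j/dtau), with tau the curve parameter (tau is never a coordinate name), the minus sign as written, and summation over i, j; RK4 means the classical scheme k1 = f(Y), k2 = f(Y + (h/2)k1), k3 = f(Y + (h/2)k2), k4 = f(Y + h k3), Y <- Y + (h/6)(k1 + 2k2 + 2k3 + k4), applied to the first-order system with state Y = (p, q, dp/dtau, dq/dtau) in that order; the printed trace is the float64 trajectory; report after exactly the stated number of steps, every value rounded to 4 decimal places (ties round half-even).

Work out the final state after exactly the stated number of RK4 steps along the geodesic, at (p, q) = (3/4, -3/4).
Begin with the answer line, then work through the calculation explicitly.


Answer: p = 0.7313, q = -0.6000, dp/dtau = -0.1250, dq/dtau = 1.0000

f(Y) = (dp/dtau, dq/dtau, -Gamma^p_ij Y'^i Y'^j, -Gamma^q_ij Y'^i Y'^j) with the Gammas evaluated at the stage position; h = 0.050000; intermediate values shown to 6 dp
step 0: p = 0.7500, q = -0.7500, dp/dtau = -0.1250, dq/dtau = 1.0000
step 1:
  k1: at (p, q) = (0.750000, -0.750000), (dp/dtau, dq/dtau) = (-0.125000, 1.000000); Gamma_ppp = 0.000000, Gamma_ppq = 0.000000, Gamma_pqq = 0.000000, Gamma_qpp = 0.000000, Gamma_qpq = 0.000000, Gamma_qqq = 0.000000; k1 = (-0.125000, 1.000000, 0.000000, 0.000000)
  k2: at (p, q) = (0.746875, -0.725000), (dp/dtau, dq/dtau) = (-0.125000, 1.000000); Gamma_ppp = 0.000000, Gamma_ppq = 0.000000, Gamma_pqq = 0.000000, Gamma_qpp = 0.000000, Gamma_qpq = 0.000000, Gamma_qqq = 0.000000; k2 = (-0.125000, 1.000000, 0.000000, 0.000000)
  k3: at (p, q) = (0.746875, -0.725000), (dp/dtau, dq/dtau) = (-0.125000, 1.000000); Gamma_ppp = 0.000000, Gamma_ppq = 0.000000, Gamma_pqq = 0.000000, Gamma_qpp = 0.000000, Gamma_qpq = 0.000000, Gamma_qqq = 0.000000; k3 = (-0.125000, 1.000000, 0.000000, 0.000000)
  k4: at (p, q) = (0.743750, -0.700000), (dp/dtau, dq/dtau) = (-0.125000, 1.000000); Gamma_ppp = 0.000000, Gamma_ppq = 0.000000, Gamma_pqq = 0.000000, Gamma_qpp = 0.000000, Gamma_qpq = 0.000000, Gamma_qqq = 0.000000; k4 = (-0.125000, 1.000000, 0.000000, 0.000000)
  Y <- Y + (h/6)(k1 + 2k2 + 2k3 + k4): p = 0.7438, q = -0.7000, dp/dtau = -0.1250, dq/dtau = 1.0000
step 2:
  k1: at (p, q) = (0.743750, -0.700000), (dp/dtau, dq/dtau) = (-0.125000, 1.000000); Gamma_ppp = 0.000000, Gamma_ppq = 0.000000, Gamma_pqq = 0.000000, Gamma_qpp = 0.000000, Gamma_qpq = 0.000000, Gamma_qqq = 0.000000; k1 = (-0.125000, 1.000000, 0.000000, 0.000000)
  k2: at (p, q) = (0.740625, -0.675000), (dp/dtau, dq/dtau) = (-0.125000, 1.000000); Gamma_ppp = 0.000000, Gamma_ppq = 0.000000, Gamma_pqq = 0.000000, Gamma_qpp = 0.000000, Gamma_qpq = 0.000000, Gamma_qqq = 0.000000; k2 = (-0.125000, 1.000000, 0.000000, 0.000000)
  k3: at (p, q) = (0.740625, -0.675000), (dp/dtau, dq/dtau) = (-0.125000, 1.000000); Gamma_ppp = 0.000000, Gamma_ppq = 0.000000, Gamma_pqq = 0.000000, Gamma_qpp = 0.000000, Gamma_qpq = 0.000000, Gamma_qqq = 0.000000; k3 = (-0.125000, 1.000000, 0.000000, 0.000000)
  k4: at (p, q) = (0.737500, -0.650000), (dp/dtau, dq/dtau) = (-0.125000, 1.000000); Gamma_ppp = 0.000000, Gamma_ppq = 0.000000, Gamma_pqq = 0.000000, Gamma_qpp = 0.000000, Gamma_qpq = 0.000000, Gamma_qqq = 0.000000; k4 = (-0.125000, 1.000000, 0.000000, 0.000000)
  Y <- Y + (h/6)(k1 + 2k2 + 2k3 + k4): p = 0.7375, q = -0.6500, dp/dtau = -0.1250, dq/dtau = 1.0000
step 3:
  k1: at (p, q) = (0.737500, -0.650000), (dp/dtau, dq/dtau) = (-0.125000, 1.000000); Gamma_ppp = 0.000000, Gamma_ppq = 0.000000, Gamma_pqq = 0.000000, Gamma_qpp = 0.000000, Gamma_qpq = 0.000000, Gamma_qqq = 0.000000; k1 = (-0.125000, 1.000000, 0.000000, 0.000000)
  k2: at (p, q) = (0.734375, -0.625000), (dp/dtau, dq/dtau) = (-0.125000, 1.000000); Gamma_ppp = 0.000000, Gamma_ppq = 0.000000, Gamma_pqq = 0.000000, Gamma_qpp = 0.000000, Gamma_qpq = 0.000000, Gamma_qqq = 0.000000; k2 = (-0.125000, 1.000000, 0.000000, 0.000000)
  k3: at (p, q) = (0.734375, -0.625000), (dp/dtau, dq/dtau) = (-0.125000, 1.000000); Gamma_ppp = 0.000000, Gamma_ppq = 0.000000, Gamma_pqq = 0.000000, Gamma_qpp = 0.000000, Gamma_qpq = 0.000000, Gamma_qqq = 0.000000; k3 = (-0.125000, 1.000000, 0.000000, 0.000000)
  k4: at (p, q) = (0.731250, -0.600000), (dp/dtau, dq/dtau) = (-0.125000, 1.000000); Gamma_ppp = 0.000000, Gamma_ppq = 0.000000, Gamma_pqq = 0.000000, Gamma_qpp = 0.000000, Gamma_qpq = 0.000000, Gamma_qqq = 0.000000; k4 = (-0.125000, 1.000000, 0.000000, 0.000000)
  Y <- Y + (h/6)(k1 + 2k2 + 2k3 + k4): p = 0.7313, q = -0.6000, dp/dtau = -0.1250, dq/dtau = 1.0000
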